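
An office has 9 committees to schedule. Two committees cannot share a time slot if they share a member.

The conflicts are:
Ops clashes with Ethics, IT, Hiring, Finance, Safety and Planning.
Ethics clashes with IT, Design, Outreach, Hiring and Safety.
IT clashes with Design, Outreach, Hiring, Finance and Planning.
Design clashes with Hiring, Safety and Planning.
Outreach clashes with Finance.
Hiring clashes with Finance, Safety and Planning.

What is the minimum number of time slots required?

4

Ops, Ethics, IT, Hiring are mutually in conflict, so at least 4 time slots are needed.
4 time slots suffice: Ops=4, Ethics=3, IT=1, Design=4, Outreach=2, Hiring=2, Finance=3, Safety=1, Planning=3. Each listed conflict is separated.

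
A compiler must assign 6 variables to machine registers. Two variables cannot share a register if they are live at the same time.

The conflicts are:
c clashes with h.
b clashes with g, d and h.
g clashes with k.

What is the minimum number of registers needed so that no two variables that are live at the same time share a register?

2

b and d conflict, so at least 2 registers are needed.
2 registers suffice: register 1 → {c, b, k}; register 2 → {g, d, h}. Each listed conflict is separated.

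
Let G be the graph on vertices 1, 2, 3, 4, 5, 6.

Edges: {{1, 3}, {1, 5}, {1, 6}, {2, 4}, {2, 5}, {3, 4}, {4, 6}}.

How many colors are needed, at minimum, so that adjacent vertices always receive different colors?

The cycle 5-2-4-6-1-5 has odd length 5, so it cannot be 2-colored; at least 3 colors are needed.
3 colors suffice: 1=a, 2=c, 3=b, 4=a, 5=b, 6=b. Every edge joins two different colors.

3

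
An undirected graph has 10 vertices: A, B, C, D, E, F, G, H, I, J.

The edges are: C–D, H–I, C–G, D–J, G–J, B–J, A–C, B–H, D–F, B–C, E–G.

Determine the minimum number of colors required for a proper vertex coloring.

A and C are adjacent, so at least 2 colors are needed.
2 colors suffice: color 1 → {C, E, F, H, J}; color 2 → {A, B, D, G, I}. No two adjacent vertices share a color.

2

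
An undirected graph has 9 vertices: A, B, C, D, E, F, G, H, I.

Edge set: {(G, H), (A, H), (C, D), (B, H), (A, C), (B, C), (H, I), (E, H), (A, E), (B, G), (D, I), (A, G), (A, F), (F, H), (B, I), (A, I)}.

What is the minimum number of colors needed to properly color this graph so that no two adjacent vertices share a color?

3

A, F, H are pairwise adjacent, so at least 3 colors are needed.
A valid assignment using 3 colors: A=1, B=1, C=2, D=1, E=3, F=3, G=3, H=2, I=3. Every edge joins two different colors.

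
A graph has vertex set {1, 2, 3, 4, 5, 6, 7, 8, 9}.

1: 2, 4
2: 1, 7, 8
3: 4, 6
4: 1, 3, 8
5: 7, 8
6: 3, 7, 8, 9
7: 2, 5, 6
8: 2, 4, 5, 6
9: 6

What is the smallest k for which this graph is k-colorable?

3 and 6 are adjacent, so at least 2 colors are needed.
2 colors suffice: color a → {2, 4, 5, 6}; color b → {1, 3, 7, 8, 9}. Every edge joins two different colors.

2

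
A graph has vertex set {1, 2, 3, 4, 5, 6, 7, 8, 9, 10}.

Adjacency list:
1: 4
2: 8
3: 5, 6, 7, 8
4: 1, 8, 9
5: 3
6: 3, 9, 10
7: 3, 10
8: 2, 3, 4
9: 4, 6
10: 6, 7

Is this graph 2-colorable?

No

The cycle 8-4-9-6-3-8 has odd length 5, so it cannot be 2-colored; at least 3 colors are needed.
So 2 colors are not enough.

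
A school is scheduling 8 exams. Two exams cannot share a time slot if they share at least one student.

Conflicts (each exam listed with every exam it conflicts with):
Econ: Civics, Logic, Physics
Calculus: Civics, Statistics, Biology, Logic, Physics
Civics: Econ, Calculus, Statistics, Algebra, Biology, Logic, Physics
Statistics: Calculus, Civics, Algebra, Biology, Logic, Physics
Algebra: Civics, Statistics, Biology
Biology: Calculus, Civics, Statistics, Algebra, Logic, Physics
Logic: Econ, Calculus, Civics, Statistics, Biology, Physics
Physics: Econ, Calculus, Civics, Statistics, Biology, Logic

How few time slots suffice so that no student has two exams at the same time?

Calculus, Civics, Statistics, Biology, Logic, Physics all conflict with each other, so at least 6 time slots are needed.
6 time slots suffice: time slot 1 → {Civics}; time slot 2 → {Algebra, Physics}; time slot 3 → {Econ, Biology}; time slot 4 → {Logic}; time slot 5 → {Statistics}; time slot 6 → {Calculus}. Each listed conflict is separated.

6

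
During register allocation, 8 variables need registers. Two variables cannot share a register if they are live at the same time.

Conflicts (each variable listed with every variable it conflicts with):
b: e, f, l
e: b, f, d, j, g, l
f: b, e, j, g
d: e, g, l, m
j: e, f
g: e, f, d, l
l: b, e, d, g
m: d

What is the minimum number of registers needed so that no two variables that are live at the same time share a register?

4

e, d, g, l pairwise conflict, so at least 4 registers are needed.
Using 4 registers: b=3, e=1, f=2, d=3, j=3, g=4, l=2, m=1. Every pair that conflicts lands in different registers.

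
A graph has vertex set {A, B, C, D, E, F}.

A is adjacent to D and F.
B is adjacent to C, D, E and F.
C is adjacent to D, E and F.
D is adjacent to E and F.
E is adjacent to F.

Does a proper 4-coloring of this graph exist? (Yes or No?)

No

B, C, D, E, F are pairwise adjacent (a clique of size 5), so at least 5 colors are needed.
So 4 colors are not enough.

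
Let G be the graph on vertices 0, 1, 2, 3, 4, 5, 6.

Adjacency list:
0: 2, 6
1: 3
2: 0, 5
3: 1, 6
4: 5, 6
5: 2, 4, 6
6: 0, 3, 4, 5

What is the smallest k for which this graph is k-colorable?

3

4, 5, 6 are pairwise adjacent, so at least 3 colors are needed.
3 colors suffice: 0=blue, 1=red, 2=red, 3=blue, 4=green, 5=blue, 6=red. No two adjacent vertices share a color.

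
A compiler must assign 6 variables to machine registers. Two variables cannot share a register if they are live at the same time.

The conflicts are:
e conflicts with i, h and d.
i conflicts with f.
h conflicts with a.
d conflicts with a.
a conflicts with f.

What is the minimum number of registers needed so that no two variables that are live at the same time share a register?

The cycle e-d-a-f-i-e has odd length 5, so it cannot be 2-colored; at least 3 registers are needed.
3 registers suffice: register 1 → {e, a}; register 2 → {h, d, f}; register 3 → {i}. Every pair that conflicts lands in different registers.

3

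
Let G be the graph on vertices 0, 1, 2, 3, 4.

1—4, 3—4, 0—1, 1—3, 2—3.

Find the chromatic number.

3

1, 3, 4 are mutually adjacent, so at least 3 colors are needed.
3 colors suffice: color red → {0, 3}; color blue → {1, 2}; color green → {4}. Each edge has distinct colors on its endpoints.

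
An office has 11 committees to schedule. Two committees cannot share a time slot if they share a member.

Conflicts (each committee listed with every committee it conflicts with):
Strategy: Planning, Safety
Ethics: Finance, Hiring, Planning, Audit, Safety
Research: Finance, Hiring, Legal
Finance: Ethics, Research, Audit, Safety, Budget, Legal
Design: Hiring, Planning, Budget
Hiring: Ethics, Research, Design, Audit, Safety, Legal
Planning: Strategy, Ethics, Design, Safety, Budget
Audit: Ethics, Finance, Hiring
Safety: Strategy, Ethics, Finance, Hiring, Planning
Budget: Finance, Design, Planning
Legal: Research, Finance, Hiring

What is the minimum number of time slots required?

Ethics, Hiring, Audit are mutually in conflict, so at least 3 time slots are needed.
3 time slots suffice: time slot 1 → {Finance, Hiring, Planning}; time slot 2 → {Strategy, Ethics, Design, Legal}; time slot 3 → {Research, Audit, Safety, Budget}. No two conflicting committees share a time slot.

3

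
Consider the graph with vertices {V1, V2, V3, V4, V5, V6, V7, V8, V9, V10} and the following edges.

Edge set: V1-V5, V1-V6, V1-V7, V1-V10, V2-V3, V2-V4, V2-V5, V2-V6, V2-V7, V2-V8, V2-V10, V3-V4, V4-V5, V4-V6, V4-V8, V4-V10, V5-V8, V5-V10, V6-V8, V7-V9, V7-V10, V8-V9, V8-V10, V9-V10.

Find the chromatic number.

V2, V4, V5, V8, V10 are mutually adjacent (a clique of size 5), so at least 5 colors are needed.
5 colors suffice: color 1 → {V3, V6, V10}; color 2 → {V1, V2, V9}; color 3 → {V4, V7}; color 4 → {V8}; color 5 → {V5}. No two adjacent vertices share a color.

5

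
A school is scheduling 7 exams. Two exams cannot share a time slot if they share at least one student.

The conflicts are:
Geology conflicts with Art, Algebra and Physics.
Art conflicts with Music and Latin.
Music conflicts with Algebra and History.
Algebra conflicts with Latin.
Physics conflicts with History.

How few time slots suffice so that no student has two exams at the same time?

3

The cycle Physics-Geology-Algebra-Music-History-Physics has odd length 5, so it cannot be 2-colored; at least 3 time slots are needed.
3 time slots suffice: time slot 1 → {Art, Algebra, History}; time slot 2 → {Geology, Music, Latin}; time slot 3 → {Physics}. Every pair that conflicts lands in different time slots.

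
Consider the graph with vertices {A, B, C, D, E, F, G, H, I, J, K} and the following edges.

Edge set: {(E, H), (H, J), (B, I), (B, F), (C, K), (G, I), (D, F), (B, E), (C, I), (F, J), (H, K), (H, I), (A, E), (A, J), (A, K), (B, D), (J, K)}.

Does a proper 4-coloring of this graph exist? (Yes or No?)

The chromatic number is 3. H, J, K form a triangle, so at least 3 colors are needed.
A valid assignment using 3 colors: A=1, B=1, C=1, D=3, E=2, F=2, G=1, H=1, I=2, J=3, K=2.
Since 4 ≥ 3, a proper 4-coloring certainly exists.

Yes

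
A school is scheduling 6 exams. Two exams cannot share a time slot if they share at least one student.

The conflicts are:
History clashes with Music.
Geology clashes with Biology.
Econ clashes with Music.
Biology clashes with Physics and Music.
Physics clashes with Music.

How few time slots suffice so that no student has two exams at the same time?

3

Biology, Physics, Music are mutually in conflict, so at least 3 time slots are needed.
A valid assignment using 3 time slots: History=2, Geology=1, Econ=2, Biology=2, Physics=3, Music=1. Each listed conflict is separated.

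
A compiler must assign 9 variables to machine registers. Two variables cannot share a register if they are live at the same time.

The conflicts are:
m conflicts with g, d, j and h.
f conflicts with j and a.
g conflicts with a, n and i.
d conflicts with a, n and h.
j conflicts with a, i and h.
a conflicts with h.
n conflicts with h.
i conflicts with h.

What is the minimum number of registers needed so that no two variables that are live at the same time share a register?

3

f, j, a pairwise conflict, so at least 3 registers are needed.
Using 3 registers: m=2, f=1, g=1, d=3, j=3, a=2, n=2, i=2, h=1. No two conflicting variables share a register.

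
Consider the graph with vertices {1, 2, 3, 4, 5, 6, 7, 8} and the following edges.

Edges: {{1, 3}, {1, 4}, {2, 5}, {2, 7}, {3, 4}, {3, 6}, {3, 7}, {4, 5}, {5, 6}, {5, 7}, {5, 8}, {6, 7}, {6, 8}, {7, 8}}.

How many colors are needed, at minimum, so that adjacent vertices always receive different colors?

5, 6, 7, 8 are mutually adjacent (a clique of size 4), so at least 4 colors are needed.
4 colors suffice: color red → {3, 5}; color blue → {4, 7}; color green → {1, 2, 6}; color yellow → {8}. Every edge joins two different colors.

4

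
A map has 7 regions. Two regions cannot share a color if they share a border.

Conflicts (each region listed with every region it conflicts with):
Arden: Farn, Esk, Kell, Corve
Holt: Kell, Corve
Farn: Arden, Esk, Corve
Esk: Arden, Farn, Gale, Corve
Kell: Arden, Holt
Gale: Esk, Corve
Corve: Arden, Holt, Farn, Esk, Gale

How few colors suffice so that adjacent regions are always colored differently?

4

Arden, Farn, Esk, Corve pairwise conflict, so at least 4 colors are needed.
One proper 4-coloring: Arden=2, Holt=2, Farn=4, Esk=3, Kell=1, Gale=2, Corve=1. Each listed conflict is separated.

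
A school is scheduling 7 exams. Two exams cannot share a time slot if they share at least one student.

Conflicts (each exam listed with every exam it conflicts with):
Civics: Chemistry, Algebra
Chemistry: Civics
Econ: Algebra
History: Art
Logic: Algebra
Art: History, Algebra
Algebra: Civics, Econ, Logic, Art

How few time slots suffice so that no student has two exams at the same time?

2

Art and Algebra conflict, so at least 2 time slots are needed.
2 time slots suffice: time slot 1 → {Chemistry, History, Algebra}; time slot 2 → {Civics, Econ, Logic, Art}. No two conflicting exams share a time slot.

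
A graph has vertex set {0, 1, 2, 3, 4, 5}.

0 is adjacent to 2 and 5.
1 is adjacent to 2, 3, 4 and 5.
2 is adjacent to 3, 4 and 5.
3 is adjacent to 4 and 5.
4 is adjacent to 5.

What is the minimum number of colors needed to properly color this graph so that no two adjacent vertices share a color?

1, 2, 3, 4, 5 are mutually adjacent (a clique of size 5), so at least 5 colors are needed.
5 colors suffice: color red → {5}; color blue → {2}; color green → {0, 4}; color yellow → {3}; color purple → {1}. No two adjacent vertices share a color.

5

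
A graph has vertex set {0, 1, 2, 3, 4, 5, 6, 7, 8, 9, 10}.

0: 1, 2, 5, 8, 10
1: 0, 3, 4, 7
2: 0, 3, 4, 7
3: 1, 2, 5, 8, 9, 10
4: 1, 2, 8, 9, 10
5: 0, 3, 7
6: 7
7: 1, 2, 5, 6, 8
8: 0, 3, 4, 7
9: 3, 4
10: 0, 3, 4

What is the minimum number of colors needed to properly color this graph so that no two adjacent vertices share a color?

2

0 and 5 are adjacent, so at least 2 colors are needed.
2 colors suffice: color a → {0, 3, 4, 7}; color b → {1, 2, 5, 6, 8, 9, 10}. No two adjacent vertices share a color.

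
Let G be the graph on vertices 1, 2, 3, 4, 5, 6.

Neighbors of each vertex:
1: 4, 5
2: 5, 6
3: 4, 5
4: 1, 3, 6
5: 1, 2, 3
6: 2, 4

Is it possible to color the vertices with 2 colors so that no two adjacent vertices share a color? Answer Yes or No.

No

The cycle 2-5-1-4-6-2 has odd length 5, so it cannot be 2-colored; at least 3 colors are needed.
So 2 colors are not enough.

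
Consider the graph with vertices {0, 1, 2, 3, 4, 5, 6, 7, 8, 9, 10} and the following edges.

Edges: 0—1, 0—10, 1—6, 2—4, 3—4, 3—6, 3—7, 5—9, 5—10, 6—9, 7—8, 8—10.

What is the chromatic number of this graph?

3

The cycle 5-9-6-3-7-8-10-5 has odd length 7, so it cannot be 2-colored; at least 3 colors are needed.
3 colors suffice: color red → {1, 2, 3, 9, 10}; color blue → {0, 4, 5, 6, 8}; color green → {7}. Each edge has distinct colors on its endpoints.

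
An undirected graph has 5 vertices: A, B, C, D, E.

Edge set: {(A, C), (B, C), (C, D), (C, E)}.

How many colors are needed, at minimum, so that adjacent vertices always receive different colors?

2

C and D are adjacent, so at least 2 colors are needed.
2 colors suffice: color 1 → {C}; color 2 → {A, B, D, E}. Every edge joins two different colors.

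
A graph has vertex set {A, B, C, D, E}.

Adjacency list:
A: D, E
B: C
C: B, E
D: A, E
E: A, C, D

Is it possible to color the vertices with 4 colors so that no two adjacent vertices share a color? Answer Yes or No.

Yes

The chromatic number is 3. A, D, E are mutually adjacent, so at least 3 colors are needed.
3 colors suffice: color red → {B, E}; color blue → {A, C}; color green → {D}.
Since 4 ≥ 3, a proper 4-coloring certainly exists.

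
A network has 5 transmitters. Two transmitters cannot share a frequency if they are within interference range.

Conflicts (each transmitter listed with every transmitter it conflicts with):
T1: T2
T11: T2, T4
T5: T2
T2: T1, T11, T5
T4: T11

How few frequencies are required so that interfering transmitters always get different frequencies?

2

T1 and T2 conflict, so at least 2 frequencies are needed.
2 frequencies suffice: frequency 1 → {T2, T4}; frequency 2 → {T1, T11, T5}. Every pair that conflicts lands in different frequencies.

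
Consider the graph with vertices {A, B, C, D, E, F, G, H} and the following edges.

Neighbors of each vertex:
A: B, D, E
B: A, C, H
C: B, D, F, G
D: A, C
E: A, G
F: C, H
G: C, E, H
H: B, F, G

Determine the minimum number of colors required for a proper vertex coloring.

The cycle E-G-C-D-A-E has odd length 5, so it cannot be 2-colored; at least 3 colors are needed.
3 colors suffice: color 1 → {A, C, H}; color 2 → {B, D, F, G}; color 3 → {E}. Every edge joins two different colors.

3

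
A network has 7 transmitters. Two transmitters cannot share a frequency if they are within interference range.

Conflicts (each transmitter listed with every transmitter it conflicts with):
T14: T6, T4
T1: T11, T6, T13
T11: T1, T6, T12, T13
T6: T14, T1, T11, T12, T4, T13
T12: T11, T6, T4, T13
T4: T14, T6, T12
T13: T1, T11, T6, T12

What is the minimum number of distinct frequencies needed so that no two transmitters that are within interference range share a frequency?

4

T11, T6, T12, T13 all conflict with each other, so at least 4 frequencies are needed.
4 frequencies suffice: frequency 1 → {T6}; frequency 2 → {T4, T13}; frequency 3 → {T14, T11}; frequency 4 → {T1, T12}. Each listed conflict is separated.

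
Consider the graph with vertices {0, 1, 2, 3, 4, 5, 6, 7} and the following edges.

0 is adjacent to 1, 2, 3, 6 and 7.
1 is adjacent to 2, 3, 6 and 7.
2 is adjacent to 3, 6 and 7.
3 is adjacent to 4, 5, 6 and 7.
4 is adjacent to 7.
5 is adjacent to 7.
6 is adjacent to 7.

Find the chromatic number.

0, 1, 2, 3, 6, 7 are mutually adjacent (a clique of size 6), so at least 6 colors are needed.
One proper 6-coloring: 0=purple, 1=yellow, 2=orange, 3=red, 4=green, 5=green, 6=green, 7=blue. No two adjacent vertices share a color.

6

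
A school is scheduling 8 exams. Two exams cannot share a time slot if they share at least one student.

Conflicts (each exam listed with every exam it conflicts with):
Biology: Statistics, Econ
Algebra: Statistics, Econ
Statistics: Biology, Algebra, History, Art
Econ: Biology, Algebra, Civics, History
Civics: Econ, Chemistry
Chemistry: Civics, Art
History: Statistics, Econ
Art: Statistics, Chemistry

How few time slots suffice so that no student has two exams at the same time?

2

Civics and Chemistry conflict, so at least 2 time slots are needed.
2 time slots suffice: time slot 1 → {Statistics, Econ, Chemistry}; time slot 2 → {Biology, Algebra, Civics, History, Art}. No two conflicting exams share a time slot.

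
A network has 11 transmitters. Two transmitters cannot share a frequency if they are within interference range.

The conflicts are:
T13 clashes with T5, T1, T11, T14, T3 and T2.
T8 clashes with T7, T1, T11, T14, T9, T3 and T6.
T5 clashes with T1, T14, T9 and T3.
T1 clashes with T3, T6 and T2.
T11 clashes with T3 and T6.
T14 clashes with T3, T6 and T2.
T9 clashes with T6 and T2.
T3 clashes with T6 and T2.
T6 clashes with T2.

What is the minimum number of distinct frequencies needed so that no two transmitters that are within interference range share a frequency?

T1, T3, T6, T2 all conflict with each other, so at least 4 frequencies are needed.
Using 4 frequencies: T13=2, T8=3, T5=3, T7=1, T1=4, T11=4, T14=4, T9=1, T3=1, T6=2, T2=3. Every pair that conflicts lands in different frequencies.

4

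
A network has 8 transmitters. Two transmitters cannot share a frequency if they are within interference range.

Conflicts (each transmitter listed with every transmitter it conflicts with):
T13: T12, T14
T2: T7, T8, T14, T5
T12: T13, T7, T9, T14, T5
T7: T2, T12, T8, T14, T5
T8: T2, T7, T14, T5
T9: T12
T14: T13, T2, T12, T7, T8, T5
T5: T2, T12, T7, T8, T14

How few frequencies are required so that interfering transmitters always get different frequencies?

5

T2, T7, T8, T14, T5 all conflict with each other, so at least 5 frequencies are needed.
5 frequencies suffice: T13=2, T2=5, T12=4, T7=3, T8=4, T9=1, T14=1, T5=2. Each listed conflict is separated.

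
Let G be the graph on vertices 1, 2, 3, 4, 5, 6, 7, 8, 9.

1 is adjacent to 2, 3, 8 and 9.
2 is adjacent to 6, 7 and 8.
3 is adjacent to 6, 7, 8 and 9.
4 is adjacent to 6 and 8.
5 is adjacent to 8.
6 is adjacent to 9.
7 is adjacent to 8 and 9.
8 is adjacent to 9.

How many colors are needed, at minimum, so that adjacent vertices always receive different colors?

1, 3, 8, 9 are mutually adjacent (a clique of size 4), so at least 4 colors are needed.
A valid assignment using 4 colors: 1=yellow, 2=blue, 3=blue, 4=blue, 5=blue, 6=red, 7=yellow, 8=red, 9=green. Every edge joins two different colors.

4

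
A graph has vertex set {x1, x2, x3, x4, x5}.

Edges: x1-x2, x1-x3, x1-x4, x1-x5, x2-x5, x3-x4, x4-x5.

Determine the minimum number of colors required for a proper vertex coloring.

x1, x2, x5 are pairwise adjacent, so at least 3 colors are needed.
3 colors suffice: color 1 → {x1}; color 2 → {x3, x5}; color 3 → {x2, x4}. No two adjacent vertices share a color.

3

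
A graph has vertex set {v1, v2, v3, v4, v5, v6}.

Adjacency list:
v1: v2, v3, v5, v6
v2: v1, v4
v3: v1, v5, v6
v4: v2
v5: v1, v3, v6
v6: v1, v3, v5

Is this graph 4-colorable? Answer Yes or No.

Yes

The chromatic number is 4. v1, v3, v5, v6 form a clique, so at least 4 colors are needed.
One proper 4-coloring: v1=1, v2=2, v3=2, v4=1, v5=4, v6=3.
That is already a proper 4-coloring.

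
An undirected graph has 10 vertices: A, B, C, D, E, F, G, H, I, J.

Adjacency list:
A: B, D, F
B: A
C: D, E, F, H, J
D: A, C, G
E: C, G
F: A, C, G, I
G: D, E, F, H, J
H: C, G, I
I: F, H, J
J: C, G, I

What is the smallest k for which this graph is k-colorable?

C and E are adjacent, so at least 2 colors are needed.
2 colors suffice: color 1 → {A, C, G, I}; color 2 → {B, D, E, F, H, J}. Every edge joins two different colors.

2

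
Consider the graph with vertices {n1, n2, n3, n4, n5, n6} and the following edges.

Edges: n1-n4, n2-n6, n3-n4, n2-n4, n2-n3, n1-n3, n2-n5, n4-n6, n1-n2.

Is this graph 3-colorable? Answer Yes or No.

n1, n2, n3, n4 are pairwise adjacent (a clique of size 4), so at least 4 colors are needed.
So 3 colors are not enough.

No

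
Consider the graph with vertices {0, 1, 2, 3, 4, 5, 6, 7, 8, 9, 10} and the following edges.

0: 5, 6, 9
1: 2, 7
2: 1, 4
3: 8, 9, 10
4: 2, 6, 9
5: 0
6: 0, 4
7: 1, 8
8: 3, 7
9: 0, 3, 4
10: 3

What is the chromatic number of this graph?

3

The cycle 7-8-3-9-4-2-1-7 has odd length 7, so it cannot be 2-colored; at least 3 colors are needed.
A valid assignment using 3 colors: 0=blue, 1=green, 2=red, 3=blue, 4=blue, 5=red, 6=red, 7=blue, 8=red, 9=red, 10=red. No two adjacent vertices share a color.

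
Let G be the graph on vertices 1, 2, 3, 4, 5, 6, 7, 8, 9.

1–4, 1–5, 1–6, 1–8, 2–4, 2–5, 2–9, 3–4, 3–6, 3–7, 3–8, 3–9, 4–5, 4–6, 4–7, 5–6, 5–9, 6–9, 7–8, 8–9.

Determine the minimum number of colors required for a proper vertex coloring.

4

1, 4, 5, 6 are pairwise adjacent (a clique of size 4), so at least 4 colors are needed.
4 colors suffice: 1=d, 2=b, 3=c, 4=a, 5=c, 6=b, 7=d, 8=b, 9=a. No two adjacent vertices share a color.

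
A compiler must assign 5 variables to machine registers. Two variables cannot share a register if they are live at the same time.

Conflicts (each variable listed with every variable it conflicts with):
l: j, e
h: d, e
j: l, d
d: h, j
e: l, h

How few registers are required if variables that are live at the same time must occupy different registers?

The cycle d-h-e-l-j-d has odd length 5, so it cannot be 2-colored; at least 3 registers are needed.
3 registers suffice: register 1 → {d, e}; register 2 → {l, h}; register 3 → {j}. Every pair that conflicts lands in different registers.

3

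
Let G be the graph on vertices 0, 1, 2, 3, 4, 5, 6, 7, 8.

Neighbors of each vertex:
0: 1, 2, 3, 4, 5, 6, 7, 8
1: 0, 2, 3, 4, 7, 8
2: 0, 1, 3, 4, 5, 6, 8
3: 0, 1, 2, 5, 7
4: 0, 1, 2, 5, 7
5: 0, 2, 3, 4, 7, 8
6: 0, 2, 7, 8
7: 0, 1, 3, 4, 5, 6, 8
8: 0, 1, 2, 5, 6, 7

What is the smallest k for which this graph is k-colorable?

4

0, 3, 5, 7 are pairwise adjacent (a clique of size 4), so at least 4 colors are needed.
A valid assignment using 4 colors: 0=red, 1=green, 2=blue, 3=yellow, 4=yellow, 5=green, 6=green, 7=blue, 8=yellow. Each edge has distinct colors on its endpoints.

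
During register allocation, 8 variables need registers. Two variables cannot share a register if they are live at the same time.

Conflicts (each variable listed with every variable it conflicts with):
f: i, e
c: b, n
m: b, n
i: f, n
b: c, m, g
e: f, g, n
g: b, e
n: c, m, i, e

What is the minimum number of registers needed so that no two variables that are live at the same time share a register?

3

The cycle b-m-n-e-g-b has odd length 5, so it cannot be 2-colored; at least 3 registers are needed.
A valid assignment using 3 registers: f=1, c=2, m=2, i=2, b=1, e=2, g=3, n=1. Every pair that conflicts lands in different registers.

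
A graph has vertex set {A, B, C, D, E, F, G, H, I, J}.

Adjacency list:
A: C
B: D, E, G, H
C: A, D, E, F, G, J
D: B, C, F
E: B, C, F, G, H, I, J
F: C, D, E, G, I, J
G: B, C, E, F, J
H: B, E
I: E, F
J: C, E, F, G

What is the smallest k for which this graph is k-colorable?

C, E, F, G, J are mutually adjacent (a clique of size 5), so at least 5 colors are needed.
A valid assignment using 5 colors: A=red, B=blue, C=green, D=red, E=red, F=blue, G=yellow, H=green, I=green, J=purple. Each edge has distinct colors on its endpoints.

5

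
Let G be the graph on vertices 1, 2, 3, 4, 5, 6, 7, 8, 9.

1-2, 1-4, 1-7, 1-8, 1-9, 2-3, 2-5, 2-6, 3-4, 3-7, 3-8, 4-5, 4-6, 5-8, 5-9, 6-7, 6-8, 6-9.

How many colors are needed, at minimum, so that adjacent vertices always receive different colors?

3 and 4 are adjacent, so at least 2 colors are needed.
A valid assignment using 2 colors: 1=a, 2=b, 3=a, 4=b, 5=a, 6=a, 7=b, 8=b, 9=b. No two adjacent vertices share a color.

2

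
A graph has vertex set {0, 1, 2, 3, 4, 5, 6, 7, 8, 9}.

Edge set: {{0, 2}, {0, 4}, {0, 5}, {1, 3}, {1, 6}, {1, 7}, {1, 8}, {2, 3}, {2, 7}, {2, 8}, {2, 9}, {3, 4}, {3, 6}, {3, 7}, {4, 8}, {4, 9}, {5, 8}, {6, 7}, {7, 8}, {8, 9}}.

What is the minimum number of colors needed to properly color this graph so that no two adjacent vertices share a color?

1, 3, 6, 7 form a clique, so at least 4 colors are needed.
A valid assignment using 4 colors: 0=a, 1=b, 2=b, 3=a, 4=b, 5=b, 6=d, 7=c, 8=a, 9=c. No two adjacent vertices share a color.

4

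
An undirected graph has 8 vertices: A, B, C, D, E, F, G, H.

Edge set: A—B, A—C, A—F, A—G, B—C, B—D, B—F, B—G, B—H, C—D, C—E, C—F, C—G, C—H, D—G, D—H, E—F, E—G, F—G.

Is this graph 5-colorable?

Yes

The chromatic number is 5. A, B, C, F, G are pairwise adjacent (a clique of size 5), so at least 5 colors are needed.
One proper 5-coloring: A=5, B=2, C=1, D=4, E=2, F=4, G=3, H=3.
That is already a proper 5-coloring.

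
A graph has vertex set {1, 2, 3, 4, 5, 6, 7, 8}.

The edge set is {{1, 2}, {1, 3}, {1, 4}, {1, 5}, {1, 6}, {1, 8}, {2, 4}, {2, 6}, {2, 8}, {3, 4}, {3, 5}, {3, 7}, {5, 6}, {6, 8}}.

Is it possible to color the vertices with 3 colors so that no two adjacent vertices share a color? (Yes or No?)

No

1, 2, 6, 8 form a clique, so at least 4 colors are needed.
So 3 colors are not enough.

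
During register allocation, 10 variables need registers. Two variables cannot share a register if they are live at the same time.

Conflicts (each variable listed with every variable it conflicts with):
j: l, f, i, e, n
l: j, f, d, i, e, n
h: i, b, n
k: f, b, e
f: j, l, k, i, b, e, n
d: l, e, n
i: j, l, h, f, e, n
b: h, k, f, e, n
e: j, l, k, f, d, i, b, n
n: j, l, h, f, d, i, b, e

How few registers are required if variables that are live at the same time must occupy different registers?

j, l, f, i, e, n all conflict with each other, so at least 6 registers are needed.
6 registers suffice: register 1 → {h, e}; register 2 → {k, n}; register 3 → {f, d}; register 4 → {i, b}; register 5 → {l}; register 6 → {j}. Each listed conflict is separated.

6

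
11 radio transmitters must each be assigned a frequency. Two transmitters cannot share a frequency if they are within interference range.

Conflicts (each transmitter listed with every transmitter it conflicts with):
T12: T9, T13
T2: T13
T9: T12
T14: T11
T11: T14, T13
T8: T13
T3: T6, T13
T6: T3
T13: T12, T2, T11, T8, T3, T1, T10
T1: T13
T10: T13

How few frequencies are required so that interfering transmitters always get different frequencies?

2

T14 and T11 conflict, so at least 2 frequencies are needed.
2 frequencies suffice: frequency 1 → {T9, T14, T6, T13}; frequency 2 → {T12, T2, T11, T8, T3, T1, T10}. Every pair that conflicts lands in different frequencies.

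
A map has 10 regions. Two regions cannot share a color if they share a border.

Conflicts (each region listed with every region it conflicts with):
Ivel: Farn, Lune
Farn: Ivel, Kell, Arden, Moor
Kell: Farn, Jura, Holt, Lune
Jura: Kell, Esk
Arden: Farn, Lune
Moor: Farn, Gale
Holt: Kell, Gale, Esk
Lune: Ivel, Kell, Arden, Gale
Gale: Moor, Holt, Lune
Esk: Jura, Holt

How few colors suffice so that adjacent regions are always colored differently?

3

The cycle Moor-Gale-Holt-Kell-Farn-Moor has odd length 5, so it cannot be 2-colored; at least 3 colors are needed.
3 colors suffice: color 1 → {Farn, Jura, Holt, Lune}; color 2 → {Ivel, Kell, Arden, Gale, Esk}; color 3 → {Moor}. Each listed conflict is separated.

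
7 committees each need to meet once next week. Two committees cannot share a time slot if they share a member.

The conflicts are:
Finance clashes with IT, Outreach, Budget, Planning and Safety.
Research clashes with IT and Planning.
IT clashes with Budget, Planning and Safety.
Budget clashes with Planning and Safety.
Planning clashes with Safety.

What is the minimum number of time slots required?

5

Finance, IT, Budget, Planning, Safety pairwise conflict, so at least 5 time slots are needed.
5 time slots suffice: time slot 1 → {Finance, Research}; time slot 2 → {Outreach, Planning}; time slot 3 → {IT}; time slot 4 → {Safety}; time slot 5 → {Budget}. No two conflicting committees share a time slot.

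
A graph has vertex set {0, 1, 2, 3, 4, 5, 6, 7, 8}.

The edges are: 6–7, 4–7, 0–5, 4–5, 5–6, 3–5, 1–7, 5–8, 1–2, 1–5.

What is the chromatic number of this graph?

2

0 and 5 are adjacent, so at least 2 colors are needed.
A valid assignment using 2 colors: 0=b, 1=b, 2=a, 3=b, 4=b, 5=a, 6=b, 7=a, 8=b. Each edge has distinct colors on its endpoints.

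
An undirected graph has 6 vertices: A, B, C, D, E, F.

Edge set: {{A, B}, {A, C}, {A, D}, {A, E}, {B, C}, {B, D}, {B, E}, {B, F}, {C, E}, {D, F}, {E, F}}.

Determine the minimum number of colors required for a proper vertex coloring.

A, B, C, E are mutually adjacent (a clique of size 4), so at least 4 colors are needed.
One proper 4-coloring: A=2, B=1, C=4, D=3, E=3, F=2. Every edge joins two different colors.

4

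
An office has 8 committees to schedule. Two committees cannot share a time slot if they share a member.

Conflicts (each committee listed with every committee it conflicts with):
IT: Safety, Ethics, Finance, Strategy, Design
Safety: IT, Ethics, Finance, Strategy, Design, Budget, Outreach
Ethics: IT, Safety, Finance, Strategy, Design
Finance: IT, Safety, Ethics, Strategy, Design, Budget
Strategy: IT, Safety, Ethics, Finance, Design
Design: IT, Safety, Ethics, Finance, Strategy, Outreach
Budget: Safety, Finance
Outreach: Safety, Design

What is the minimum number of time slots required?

IT, Safety, Ethics, Finance, Strategy, Design pairwise conflict, so at least 6 time slots are needed.
A valid assignment using 6 time slots: IT=6, Safety=1, Ethics=5, Finance=2, Strategy=4, Design=3, Budget=3, Outreach=2. No two conflicting committees share a time slot.

6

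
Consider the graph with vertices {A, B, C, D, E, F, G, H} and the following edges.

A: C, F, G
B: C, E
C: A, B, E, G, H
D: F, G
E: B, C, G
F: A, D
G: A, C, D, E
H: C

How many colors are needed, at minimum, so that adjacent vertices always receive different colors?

A, C, G form a triangle, so at least 3 colors are needed.
One proper 3-coloring: A=3, B=2, C=1, D=3, E=3, F=1, G=2, H=2. Each edge has distinct colors on its endpoints.

3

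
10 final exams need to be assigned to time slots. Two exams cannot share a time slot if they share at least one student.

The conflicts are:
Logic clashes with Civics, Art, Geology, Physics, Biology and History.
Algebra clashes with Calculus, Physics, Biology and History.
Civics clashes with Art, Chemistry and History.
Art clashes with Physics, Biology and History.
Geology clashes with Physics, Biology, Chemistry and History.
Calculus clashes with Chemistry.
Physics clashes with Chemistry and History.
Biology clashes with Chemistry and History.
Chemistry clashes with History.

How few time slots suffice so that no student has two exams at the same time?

4

Logic, Art, Biology, History are mutually in conflict, so at least 4 time slots are needed.
4 time slots suffice: time slot 1 → {Calculus, History}; time slot 2 → {Logic, Algebra, Chemistry}; time slot 3 → {Civics, Physics, Biology}; time slot 4 → {Art, Geology}. Every pair that conflicts lands in different time slots.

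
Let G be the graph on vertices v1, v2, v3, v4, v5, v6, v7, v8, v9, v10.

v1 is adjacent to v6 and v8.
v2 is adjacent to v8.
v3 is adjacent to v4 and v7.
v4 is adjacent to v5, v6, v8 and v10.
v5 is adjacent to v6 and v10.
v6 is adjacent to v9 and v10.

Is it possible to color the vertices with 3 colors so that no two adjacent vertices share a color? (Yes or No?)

No

v4, v5, v6, v10 are mutually adjacent (a clique of size 4), so at least 4 colors are needed.
So 3 colors are not enough.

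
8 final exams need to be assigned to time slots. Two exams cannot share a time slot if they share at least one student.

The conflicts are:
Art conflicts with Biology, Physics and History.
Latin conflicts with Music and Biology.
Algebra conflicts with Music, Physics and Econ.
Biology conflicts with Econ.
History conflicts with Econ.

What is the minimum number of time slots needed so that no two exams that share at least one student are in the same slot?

The cycle Algebra-Econ-History-Art-Physics-Algebra has odd length 5, so it cannot be 2-colored; at least 3 time slots are needed.
3 time slots suffice: Art=1, Latin=3, Algebra=2, Music=1, Biology=2, Physics=3, History=2, Econ=1. No two conflicting exams share a time slot.

3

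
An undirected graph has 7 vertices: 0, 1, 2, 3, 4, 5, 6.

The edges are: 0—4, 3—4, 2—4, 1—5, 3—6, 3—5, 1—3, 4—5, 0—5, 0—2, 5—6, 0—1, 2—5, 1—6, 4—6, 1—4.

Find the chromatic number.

5

1, 3, 4, 5, 6 are pairwise adjacent (a clique of size 5), so at least 5 colors are needed.
A valid assignment using 5 colors: 0=yellow, 1=green, 2=green, 3=yellow, 4=blue, 5=red, 6=purple. No two adjacent vertices share a color.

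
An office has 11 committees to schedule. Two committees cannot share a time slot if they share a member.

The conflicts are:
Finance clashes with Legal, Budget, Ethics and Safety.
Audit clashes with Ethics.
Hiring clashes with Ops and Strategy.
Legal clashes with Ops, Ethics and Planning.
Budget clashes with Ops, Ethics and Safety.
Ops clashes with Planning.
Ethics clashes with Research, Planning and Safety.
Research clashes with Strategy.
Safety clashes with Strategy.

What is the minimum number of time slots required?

4

Finance, Budget, Ethics, Safety pairwise conflict, so at least 4 time slots are needed.
4 time slots suffice: Finance=3, Audit=2, Hiring=2, Legal=2, Budget=4, Ops=1, Ethics=1, Research=2, Planning=3, Safety=2, Strategy=1. Every pair that conflicts lands in different time slots.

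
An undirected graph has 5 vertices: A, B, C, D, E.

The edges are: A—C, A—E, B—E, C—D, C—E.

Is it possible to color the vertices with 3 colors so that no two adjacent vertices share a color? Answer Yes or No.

The chromatic number is 3. A, C, E are pairwise adjacent, so at least 3 colors are needed.
3 colors suffice: color 1 → {D, E}; color 2 → {B, C}; color 3 → {A}.
That is already a proper 3-coloring.

Yes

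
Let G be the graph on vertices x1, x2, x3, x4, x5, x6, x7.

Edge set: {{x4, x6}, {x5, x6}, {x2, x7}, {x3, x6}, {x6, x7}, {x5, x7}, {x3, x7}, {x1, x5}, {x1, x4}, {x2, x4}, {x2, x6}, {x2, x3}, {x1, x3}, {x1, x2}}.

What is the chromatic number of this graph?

4

x2, x3, x6, x7 form a clique, so at least 4 colors are needed.
4 colors suffice: color 1 → {x2, x5}; color 2 → {x1, x6}; color 3 → {x4, x7}; color 4 → {x3}. No two adjacent vertices share a color.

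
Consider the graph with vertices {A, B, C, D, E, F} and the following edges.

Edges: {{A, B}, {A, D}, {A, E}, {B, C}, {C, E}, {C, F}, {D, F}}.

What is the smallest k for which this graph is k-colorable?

3

The cycle C-B-A-D-F-C has odd length 5, so it cannot be 2-colored; at least 3 colors are needed.
One proper 3-coloring: A=1, B=2, C=1, D=3, E=2, F=2. Every edge joins two different colors.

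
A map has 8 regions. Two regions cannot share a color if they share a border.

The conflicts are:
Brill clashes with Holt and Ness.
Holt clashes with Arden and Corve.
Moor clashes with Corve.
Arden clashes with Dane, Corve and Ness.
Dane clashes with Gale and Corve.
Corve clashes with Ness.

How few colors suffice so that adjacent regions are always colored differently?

3

Arden, Corve, Ness all conflict with each other, so at least 3 colors are needed.
A valid assignment using 3 colors: Brill=1, Holt=3, Moor=2, Arden=2, Dane=3, Gale=1, Corve=1, Ness=3. Every pair that conflicts lands in different colors.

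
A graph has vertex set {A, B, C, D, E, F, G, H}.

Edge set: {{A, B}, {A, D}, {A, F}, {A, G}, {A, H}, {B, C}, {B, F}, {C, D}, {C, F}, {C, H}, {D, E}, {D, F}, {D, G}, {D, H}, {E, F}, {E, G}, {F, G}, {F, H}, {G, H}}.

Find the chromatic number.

A, D, F, G, H form a clique, so at least 5 colors are needed.
5 colors suffice: color red → {F}; color blue → {B, D}; color green → {E, H}; color yellow → {C, G}; color purple → {A}. Every edge joins two different colors.

5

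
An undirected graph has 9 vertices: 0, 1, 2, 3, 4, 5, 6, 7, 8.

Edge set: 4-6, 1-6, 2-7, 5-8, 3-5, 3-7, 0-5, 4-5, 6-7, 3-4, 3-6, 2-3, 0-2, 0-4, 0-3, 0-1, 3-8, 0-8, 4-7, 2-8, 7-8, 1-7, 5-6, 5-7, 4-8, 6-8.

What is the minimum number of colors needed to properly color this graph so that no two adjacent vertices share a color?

3, 4, 5, 6, 7, 8 form a clique, so at least 6 colors are needed.
6 colors suffice: color a → {1, 3}; color b → {8}; color c → {0, 7}; color d → {2, 6}; color e → {4}; color f → {5}. Every edge joins two different colors.

6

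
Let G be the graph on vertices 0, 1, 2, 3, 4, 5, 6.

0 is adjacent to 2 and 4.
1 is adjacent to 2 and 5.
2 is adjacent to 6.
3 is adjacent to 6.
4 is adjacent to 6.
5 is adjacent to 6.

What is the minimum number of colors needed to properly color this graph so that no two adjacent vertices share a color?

2

3 and 6 are adjacent, so at least 2 colors are needed.
2 colors suffice: 0=a, 1=a, 2=b, 3=b, 4=b, 5=b, 6=a. Every edge joins two different colors.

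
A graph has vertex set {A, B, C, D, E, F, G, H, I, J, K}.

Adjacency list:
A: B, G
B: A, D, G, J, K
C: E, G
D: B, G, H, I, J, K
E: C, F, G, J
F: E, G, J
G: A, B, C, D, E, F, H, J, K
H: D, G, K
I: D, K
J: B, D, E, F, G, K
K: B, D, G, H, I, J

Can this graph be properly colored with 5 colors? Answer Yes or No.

Yes

The chromatic number is 5. B, D, G, J, K are pairwise adjacent (a clique of size 5), so at least 5 colors are needed.
5 colors suffice: color 1 → {G, I}; color 2 → {A, D, E}; color 3 → {C, H, J}; color 4 → {F, K}; color 5 → {B}.
That is already a proper 5-coloring.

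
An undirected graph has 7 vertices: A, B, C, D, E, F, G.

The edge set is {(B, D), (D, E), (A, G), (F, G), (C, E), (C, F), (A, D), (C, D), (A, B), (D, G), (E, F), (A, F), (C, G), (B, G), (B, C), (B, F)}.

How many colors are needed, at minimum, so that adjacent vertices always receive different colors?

4

B, C, F, G are mutually adjacent (a clique of size 4), so at least 4 colors are needed.
One proper 4-coloring: A=1, B=3, C=1, D=2, E=3, F=2, G=4. Each edge has distinct colors on its endpoints.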